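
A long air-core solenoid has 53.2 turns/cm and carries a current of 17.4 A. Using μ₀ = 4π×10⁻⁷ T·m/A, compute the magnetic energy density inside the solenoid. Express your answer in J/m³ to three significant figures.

B = μ₀nI = (4π×10⁻⁷)(5.320×10^3)(17.4) = 0.1163 T.
u = B²/(2μ₀) = (0.1163)²/(2×4π×10⁻⁷) = 5.384×10^3 J/m³.

u ≈ 5380 J/m³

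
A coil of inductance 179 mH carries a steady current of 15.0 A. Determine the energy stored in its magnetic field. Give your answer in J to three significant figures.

Stored magnetic energy: U = ½LI².
U = ½(0.179 H)(15.0 A)² = 20.14 J.

U ≈ 20.1 J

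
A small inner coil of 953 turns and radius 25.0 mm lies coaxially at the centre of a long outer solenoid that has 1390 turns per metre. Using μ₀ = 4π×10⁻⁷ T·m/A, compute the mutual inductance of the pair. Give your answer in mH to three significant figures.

M ≈ 3.27 mH

The outer solenoid produces a uniform field B₁ = μ₀n₁I₁ across the inner coil,
so the flux linkage is N₂Φ = N₂B₁A₂ = μ₀n₁N₂A₂·I₁, giving M = μ₀n₁N₂A₂.
A₂ = πr² = π(2.500×10^-2 m)² = 1.963×10^-3 m².
M = (4π×10⁻⁷)(1390)(953)(1.963×10^-3) = 3.268×10^-3 H.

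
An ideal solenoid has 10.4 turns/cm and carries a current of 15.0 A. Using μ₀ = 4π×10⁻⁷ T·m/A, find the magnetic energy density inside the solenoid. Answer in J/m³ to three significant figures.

u ≈ 153 J/m³

B = μ₀nI = (4π×10⁻⁷)(1.040×10^3)(15.0) = 1.960×10^-2 T.
u = B²/(2μ₀) = (1.960×10^-2)²/(2×4π×10⁻⁷) = 152.9 J/m³.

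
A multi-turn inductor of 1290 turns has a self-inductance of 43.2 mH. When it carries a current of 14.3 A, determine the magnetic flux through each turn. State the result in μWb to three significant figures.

From L = NΦ_B/I, the flux per turn is Φ_B = LI/N.
Φ_B = (4.320×10^-2 H)(14.3 A)/1290 = 4.789×10^-4 Wb.

Φ_B ≈ 479 μWb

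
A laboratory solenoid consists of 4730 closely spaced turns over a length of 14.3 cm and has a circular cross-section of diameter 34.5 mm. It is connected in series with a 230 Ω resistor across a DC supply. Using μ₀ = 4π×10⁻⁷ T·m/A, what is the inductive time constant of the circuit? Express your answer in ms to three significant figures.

τ ≈ 0.799 ms

A = π(d/2)² = π(1.725×10^-2 m)² = 9.348×10^-4 m².
L = μ₀N²A/ℓ = (4π×10⁻⁷)(4730)²(9.348×10^-4)/(0.143) = 0.1838 H.
τ = L/R = (0.1838)/(230) = 7.991×10^-4 s.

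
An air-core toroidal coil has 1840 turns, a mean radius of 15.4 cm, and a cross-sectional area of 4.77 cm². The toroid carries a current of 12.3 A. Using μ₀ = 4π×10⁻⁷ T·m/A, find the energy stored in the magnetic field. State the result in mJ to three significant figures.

U ≈ 159 mJ

L = μ₀N²A/(2πR) = (4π×10⁻⁷)(1840)²(4.770×10^-4)/(2π×0.154) = 2.097×10^-3 H.
U = ½LI² = ½(2.097×10^-3)(12.3)² = 0.1587 J.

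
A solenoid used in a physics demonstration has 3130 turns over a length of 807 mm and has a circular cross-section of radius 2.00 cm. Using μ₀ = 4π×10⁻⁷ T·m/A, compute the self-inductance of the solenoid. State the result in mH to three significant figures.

L ≈ 19.2 mH

A = πr² = π(2.000×10^-2 m)² = 1.257×10^-3 m².
For a long solenoid, L = μ₀N²A/ℓ.
L = (4π×10⁻⁷)(3130)²(1.257×10^-3)/(0.807 m) = 1.917×10^-2 H.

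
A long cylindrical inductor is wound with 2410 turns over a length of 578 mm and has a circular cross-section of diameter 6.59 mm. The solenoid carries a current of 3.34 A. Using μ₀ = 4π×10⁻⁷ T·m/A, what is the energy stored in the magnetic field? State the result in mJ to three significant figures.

A = π(d/2)² = π(3.295×10^-3 m)² = 3.411×10^-5 m².
L = μ₀N²A/ℓ = (4π×10⁻⁷)(2410)²(3.411×10^-5)/(0.578) = 4.307×10^-4 H.
U = ½LI² = ½(4.307×10^-4)(3.34)² = 2.402×10^-3 J.

U ≈ 2.40 mJ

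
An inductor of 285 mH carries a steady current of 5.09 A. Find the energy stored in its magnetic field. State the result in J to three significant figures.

U ≈ 3.69 J

Stored magnetic energy: U = ½LI².
U = ½(0.285 H)(5.09 A)² = 3.692 J.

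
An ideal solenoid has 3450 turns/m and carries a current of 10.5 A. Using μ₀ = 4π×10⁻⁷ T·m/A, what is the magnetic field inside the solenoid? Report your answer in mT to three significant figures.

B ≈ 45.5 mT

Inside a long solenoid, B = μ₀nI.
B = (4π×10⁻⁷)(3.450×10^3 m⁻¹)(10.5 A) = 4.552×10^-2 T.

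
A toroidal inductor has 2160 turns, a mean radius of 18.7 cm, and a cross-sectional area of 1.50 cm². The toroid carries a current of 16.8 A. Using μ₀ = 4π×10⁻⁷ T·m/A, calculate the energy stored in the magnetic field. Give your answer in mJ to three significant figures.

L = μ₀N²A/(2πR) = (4π×10⁻⁷)(2160)²(1.500×10^-4)/(2π×0.187) = 7.4849×10^-4 H.
U = ½LI² = ½(7.4849×10^-4)(16.8)² = 0.1056 J.

U ≈ 106 mJ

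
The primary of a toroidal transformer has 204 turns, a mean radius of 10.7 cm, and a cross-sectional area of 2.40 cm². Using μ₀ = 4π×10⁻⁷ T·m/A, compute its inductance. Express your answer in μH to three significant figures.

L ≈ 18.7 μH

For a thin toroid, L = μ₀N²A/(2πR).
L = (4π×10⁻⁷)(204)²(2.400×10^-4) / (2π×0.107 m) = 1.867×10^-5 H.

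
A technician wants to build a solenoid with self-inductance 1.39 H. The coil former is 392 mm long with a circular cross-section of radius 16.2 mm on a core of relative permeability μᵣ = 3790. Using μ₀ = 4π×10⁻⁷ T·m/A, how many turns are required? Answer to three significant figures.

N ≈ 373 turns

A = πr² = π(1.620×10^-2 m)² = 8.2448×10^-4 m².
From L = μ₀μᵣN²A/ℓ, N = √(Lℓ / (μ₀μᵣA)).
N = √[(1.39)(0.392) / ((4π×10⁻⁷)(3790)×8.2448×10^-4)] = √(1.388×10^5) ≈ 372.5.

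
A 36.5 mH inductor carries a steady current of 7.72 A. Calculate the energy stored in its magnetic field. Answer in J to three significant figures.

Stored magnetic energy: U = ½LI².
U = ½(3.650×10^-2 H)(7.72 A)² = 1.088 J.

U ≈ 1.09 J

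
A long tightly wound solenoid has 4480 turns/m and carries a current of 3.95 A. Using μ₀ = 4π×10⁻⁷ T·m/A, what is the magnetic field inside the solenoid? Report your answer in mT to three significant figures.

B ≈ 22.2 mT

Inside a long solenoid, B = μ₀nI.
B = (4π×10⁻⁷)(4.480×10^3 m⁻¹)(3.95 A) = 2.224×10^-2 T.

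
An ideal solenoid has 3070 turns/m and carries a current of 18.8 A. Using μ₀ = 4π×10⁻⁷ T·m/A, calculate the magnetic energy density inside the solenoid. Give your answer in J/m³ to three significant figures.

u ≈ 2090 J/m³

B = μ₀nI = (4π×10⁻⁷)(3.070×10^3)(18.8) = 7.253×10^-2 T.
u = B²/(2μ₀) = (7.253×10^-2)²/(2×4π×10⁻⁷) = 2.093×10^3 J/m³.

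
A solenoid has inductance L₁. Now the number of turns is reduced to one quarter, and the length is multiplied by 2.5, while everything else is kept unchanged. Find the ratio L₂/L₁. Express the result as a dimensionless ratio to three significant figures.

For a solenoid, L ∝ μᵣN²A/ℓ.
L₂/L₁ = (0.25)^2 × (2.5)^-1 = 0.0250.

L₂/L₁ = 0.0250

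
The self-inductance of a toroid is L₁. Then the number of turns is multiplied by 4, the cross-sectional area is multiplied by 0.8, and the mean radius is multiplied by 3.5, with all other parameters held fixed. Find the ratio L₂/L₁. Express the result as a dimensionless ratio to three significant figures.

For a toroid, L ∝ μᵣN²A/R.
L₂/L₁ = (4)^2 × (0.8) × (3.5)^-1 = 3.66.

L₂/L₁ = 3.66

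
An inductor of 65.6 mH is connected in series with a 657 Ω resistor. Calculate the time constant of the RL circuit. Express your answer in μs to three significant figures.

τ = L/R = (6.560×10^-2 H)/(657 Ω) = 9.9848×10^-5 s.

τ ≈ 99.8 μs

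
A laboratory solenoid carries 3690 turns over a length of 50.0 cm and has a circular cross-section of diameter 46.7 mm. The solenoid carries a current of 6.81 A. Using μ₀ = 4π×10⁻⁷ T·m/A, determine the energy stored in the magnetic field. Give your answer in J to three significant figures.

A = π(d/2)² = π(2.335×10^-2 m)² = 1.713×10^-3 m².
L = μ₀N²A/ℓ = (4π×10⁻⁷)(3690)²(1.713×10^-3)/(0.5) = 5.862×10^-2 H.
U = ½LI² = ½(5.862×10^-2)(6.81)² = 1.359 J.

U ≈ 1.36 J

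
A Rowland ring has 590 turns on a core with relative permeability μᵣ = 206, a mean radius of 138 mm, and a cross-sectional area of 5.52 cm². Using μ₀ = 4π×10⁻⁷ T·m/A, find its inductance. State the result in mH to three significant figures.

L ≈ 57.4 mH

For a thin toroid, L = μ₀μᵣN²A/(2πR).
L = (4π×10⁻⁷)(206)(590)²(5.520×10^-4) / (2π×0.138 m) = 5.737×10^-2 H.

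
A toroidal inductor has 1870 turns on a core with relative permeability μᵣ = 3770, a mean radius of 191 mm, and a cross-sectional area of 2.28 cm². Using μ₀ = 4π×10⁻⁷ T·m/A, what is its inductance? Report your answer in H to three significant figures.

L ≈ 3.15 H

For a thin toroid, L = μ₀μᵣN²A/(2πR).
L = (4π×10⁻⁷)(3770)(1870)²(2.280×10^-4) / (2π×0.191 m) = 3.147 H.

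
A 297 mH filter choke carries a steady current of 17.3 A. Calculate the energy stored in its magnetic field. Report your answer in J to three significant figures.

Stored magnetic energy: U = ½LI².
U = ½(0.297 H)(17.3 A)² = 44.44 J.

U ≈ 44.4 J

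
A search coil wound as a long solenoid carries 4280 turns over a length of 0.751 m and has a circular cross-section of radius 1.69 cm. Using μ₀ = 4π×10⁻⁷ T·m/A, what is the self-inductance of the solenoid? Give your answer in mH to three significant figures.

L ≈ 27.5 mH

A = πr² = π(1.690×10^-2 m)² = 8.973×10^-4 m².
For a long solenoid, L = μ₀N²A/ℓ.
L = (4π×10⁻⁷)(4280)²(8.973×10^-4)/(0.751 m) = 2.750×10^-2 H.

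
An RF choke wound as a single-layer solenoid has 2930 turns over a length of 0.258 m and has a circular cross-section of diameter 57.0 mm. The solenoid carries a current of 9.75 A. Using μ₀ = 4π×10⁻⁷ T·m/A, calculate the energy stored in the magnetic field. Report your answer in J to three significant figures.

A = π(d/2)² = π(2.850×10^-2 m)² = 2.552×10^-3 m².
L = μ₀N²A/ℓ = (4π×10⁻⁷)(2930)²(2.552×10^-3)/(0.258) = 0.1067 H.
U = ½LI² = ½(0.1067)(9.75)² = 5.072 J.

U ≈ 5.07 J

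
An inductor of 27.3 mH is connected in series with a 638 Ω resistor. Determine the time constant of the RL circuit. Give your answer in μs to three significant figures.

τ = L/R = (2.730×10^-2 H)/(638 Ω) = 4.279×10^-5 s.

τ ≈ 42.8 μs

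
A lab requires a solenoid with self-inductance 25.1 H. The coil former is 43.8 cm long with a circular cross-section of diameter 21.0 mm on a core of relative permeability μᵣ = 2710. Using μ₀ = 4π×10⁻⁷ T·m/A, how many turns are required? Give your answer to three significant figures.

N ≈ 3050 turns

A = π(d/2)² = π(1.050×10^-2 m)² = 3.464×10^-4 m².
From L = μ₀μᵣN²A/ℓ, N = √(Lℓ / (μ₀μᵣA)).
N = √[(25.1)(0.438) / ((4π×10⁻⁷)(2710)×3.464×10^-4)] = √(9.321×10^6) ≈ 3053.0.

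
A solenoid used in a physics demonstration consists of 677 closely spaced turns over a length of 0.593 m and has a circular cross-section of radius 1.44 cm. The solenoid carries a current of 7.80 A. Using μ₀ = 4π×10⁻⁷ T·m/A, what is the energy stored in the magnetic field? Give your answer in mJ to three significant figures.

U ≈ 19.2 mJ

A = πr² = π(1.440×10^-2 m)² = 6.514×10^-4 m².
L = μ₀N²A/ℓ = (4π×10⁻⁷)(677)²(6.514×10^-4)/(0.593) = 6.327×10^-4 H.
U = ½LI² = ½(6.327×10^-4)(7.80)² = 1.9247×10^-2 J.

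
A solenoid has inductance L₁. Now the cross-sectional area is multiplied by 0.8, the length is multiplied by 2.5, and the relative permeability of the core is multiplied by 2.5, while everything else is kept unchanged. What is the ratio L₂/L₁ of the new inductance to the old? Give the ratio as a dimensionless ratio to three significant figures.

L₂/L₁ = 0.800

For a solenoid, L ∝ μᵣN²A/ℓ.
L₂/L₁ = (0.8) × (2.5)^-1 × (2.5) = 0.800.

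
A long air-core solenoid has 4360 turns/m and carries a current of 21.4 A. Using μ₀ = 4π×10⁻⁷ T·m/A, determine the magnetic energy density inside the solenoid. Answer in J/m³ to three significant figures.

B = μ₀nI = (4π×10⁻⁷)(4.360×10^3)(21.4) = 0.1172 T.
u = B²/(2μ₀) = (0.1172)²/(2×4π×10⁻⁷) = 5.470×10^3 J/m³.

u ≈ 5470 J/m³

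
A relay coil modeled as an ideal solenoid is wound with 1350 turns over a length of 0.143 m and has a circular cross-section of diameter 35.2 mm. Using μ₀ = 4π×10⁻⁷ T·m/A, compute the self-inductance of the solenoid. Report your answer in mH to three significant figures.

L ≈ 15.6 mH

A = π(d/2)² = π(1.760×10^-2 m)² = 9.731×10^-4 m².
For a long solenoid, L = μ₀N²A/ℓ.
L = (4π×10⁻⁷)(1350)²(9.731×10^-4)/(0.143 m) = 1.559×10^-2 H.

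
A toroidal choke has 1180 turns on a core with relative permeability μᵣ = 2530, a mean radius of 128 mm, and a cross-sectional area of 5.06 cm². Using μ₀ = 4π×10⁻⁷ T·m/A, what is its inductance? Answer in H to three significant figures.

For a thin toroid, L = μ₀μᵣN²A/(2πR).
L = (4π×10⁻⁷)(2530)(1180)²(5.060×10^-4) / (2π×0.128 m) = 2.785 H.

L ≈ 2.79 H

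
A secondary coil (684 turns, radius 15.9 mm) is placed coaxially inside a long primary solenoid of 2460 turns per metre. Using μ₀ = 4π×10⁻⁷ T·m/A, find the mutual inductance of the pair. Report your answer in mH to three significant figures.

The outer solenoid produces a uniform field B₁ = μ₀n₁I₁ across the inner coil,
so the flux linkage is N₂Φ = N₂B₁A₂ = μ₀n₁N₂A₂·I₁, giving M = μ₀n₁N₂A₂.
A₂ = πr² = π(1.590×10^-2 m)² = 7.942×10^-4 m².
M = (4π×10⁻⁷)(2460)(684)(7.942×10^-4) = 1.679×10^-3 H.

M ≈ 1.68 mH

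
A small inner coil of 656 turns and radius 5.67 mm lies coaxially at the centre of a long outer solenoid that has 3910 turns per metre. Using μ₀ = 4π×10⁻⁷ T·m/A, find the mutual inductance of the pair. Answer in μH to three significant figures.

The outer solenoid produces a uniform field B₁ = μ₀n₁I₁ across the inner coil,
so the flux linkage is N₂Φ = N₂B₁A₂ = μ₀n₁N₂A₂·I₁, giving M = μ₀n₁N₂A₂.
A₂ = πr² = π(5.670×10^-3 m)² = 1.010×10^-4 m².
M = (4π×10⁻⁷)(3910)(656)(1.010×10^-4) = 3.255×10^-4 H.

M ≈ 326 μH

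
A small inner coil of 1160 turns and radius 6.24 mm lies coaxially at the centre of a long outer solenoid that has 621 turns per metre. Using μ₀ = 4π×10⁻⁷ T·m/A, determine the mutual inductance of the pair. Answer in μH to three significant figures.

M ≈ 111 μH

The outer solenoid produces a uniform field B₁ = μ₀n₁I₁ across the inner coil,
so the flux linkage is N₂Φ = N₂B₁A₂ = μ₀n₁N₂A₂·I₁, giving M = μ₀n₁N₂A₂.
A₂ = πr² = π(6.240×10^-3 m)² = 1.223×10^-4 m².
M = (4π×10⁻⁷)(621)(1160)(1.223×10^-4) = 1.107×10^-4 H.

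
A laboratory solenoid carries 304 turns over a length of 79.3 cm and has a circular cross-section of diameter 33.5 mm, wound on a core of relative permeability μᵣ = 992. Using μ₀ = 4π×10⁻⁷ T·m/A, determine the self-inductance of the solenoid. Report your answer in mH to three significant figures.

A = π(d/2)² = π(1.675×10^-2 m)² = 8.814×10^-4 m².
For a long solenoid, L = μ₀μᵣN²A/ℓ.
L = (4π×10⁻⁷)(992)(304)²(8.814×10^-4)/(0.793 m) = 0.128 H.

L ≈ 128 mH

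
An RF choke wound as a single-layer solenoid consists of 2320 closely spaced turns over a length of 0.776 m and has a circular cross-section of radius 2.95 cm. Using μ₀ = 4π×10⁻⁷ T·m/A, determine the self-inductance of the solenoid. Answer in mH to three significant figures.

A = πr² = π(2.950×10^-2 m)² = 2.734×10^-3 m².
For a long solenoid, L = μ₀N²A/ℓ.
L = (4π×10⁻⁷)(2320)²(2.734×10^-3)/(0.776 m) = 2.383×10^-2 H.

L ≈ 23.8 mH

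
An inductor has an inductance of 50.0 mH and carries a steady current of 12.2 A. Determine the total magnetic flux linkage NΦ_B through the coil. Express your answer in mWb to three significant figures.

From L = NΦ_B/I, the flux linkage is NΦ_B = LI.
NΦ_B = (5.000×10^-2 H)(12.2 A) = 0.61 Wb.

NΦ_B ≈ 610 mWb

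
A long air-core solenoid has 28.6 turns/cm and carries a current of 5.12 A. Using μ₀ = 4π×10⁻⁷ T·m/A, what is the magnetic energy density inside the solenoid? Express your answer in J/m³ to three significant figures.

u ≈ 135 J/m³

B = μ₀nI = (4π×10⁻⁷)(2.860×10^3)(5.12) = 1.840×10^-2 T.
u = B²/(2μ₀) = (1.840×10^-2)²/(2×4π×10⁻⁷) = 134.7 J/m³.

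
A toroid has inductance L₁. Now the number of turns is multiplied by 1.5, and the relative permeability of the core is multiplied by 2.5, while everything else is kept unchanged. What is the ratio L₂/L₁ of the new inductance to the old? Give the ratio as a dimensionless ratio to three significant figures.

L₂/L₁ = 5.63

For a toroid, L ∝ μᵣN²A/R.
L₂/L₁ = (1.5)^2 × (2.5) = 5.63.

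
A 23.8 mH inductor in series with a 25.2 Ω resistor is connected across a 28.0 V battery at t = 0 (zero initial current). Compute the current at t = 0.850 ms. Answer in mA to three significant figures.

τ = L/R = 2.380×10^-2/25.2 = 9.444×10^-4 s; final current I_∞ = ε/R = 28.0/25.2 = 1.111 A.
I(t) = I_∞(1 − e^(−t/τ)) with t/τ = 0.900.
I = (1.111)(1 − e^(−0.900)) = 0.6594 A.

I ≈ 659 mA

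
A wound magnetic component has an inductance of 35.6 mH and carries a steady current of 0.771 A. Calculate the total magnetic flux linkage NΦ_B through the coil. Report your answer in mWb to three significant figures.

NΦ_B ≈ 27.4 mWb

From L = NΦ_B/I, the flux linkage is NΦ_B = LI.
NΦ_B = (3.560×10^-2 H)(0.771 A) = 2.7448×10^-2 Wb.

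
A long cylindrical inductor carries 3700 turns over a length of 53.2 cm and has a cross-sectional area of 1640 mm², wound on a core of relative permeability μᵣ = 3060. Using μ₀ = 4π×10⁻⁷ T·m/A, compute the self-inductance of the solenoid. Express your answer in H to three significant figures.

L ≈ 162 H

A = 1640 mm² = 1.640×10^-3 m².
For a long solenoid, L = μ₀μᵣN²A/ℓ.
L = (4π×10⁻⁷)(3060)(3700)²(1.640×10^-3)/(0.532 m) = 162.3 H.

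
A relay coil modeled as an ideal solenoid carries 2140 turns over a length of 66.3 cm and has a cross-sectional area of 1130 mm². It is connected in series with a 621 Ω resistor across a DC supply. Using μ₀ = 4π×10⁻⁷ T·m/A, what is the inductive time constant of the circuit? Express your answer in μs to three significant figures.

A = 1130 mm² = 1.130×10^-3 m².
L = μ₀N²A/ℓ = (4π×10⁻⁷)(2140)²(1.130×10^-3)/(0.663) = 9.808×10^-3 H.
τ = L/R = (9.808×10^-3)/(621) = 1.579×10^-5 s.

τ ≈ 15.8 μs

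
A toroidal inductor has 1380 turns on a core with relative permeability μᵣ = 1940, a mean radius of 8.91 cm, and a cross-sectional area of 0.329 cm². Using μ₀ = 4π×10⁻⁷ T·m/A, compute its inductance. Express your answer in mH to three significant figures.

L ≈ 273 mH

For a thin toroid, L = μ₀μᵣN²A/(2πR).
L = (4π×10⁻⁷)(1940)(1380)²(3.290×10^-5) / (2π×8.910×10^-2 m) = 0.2728 H.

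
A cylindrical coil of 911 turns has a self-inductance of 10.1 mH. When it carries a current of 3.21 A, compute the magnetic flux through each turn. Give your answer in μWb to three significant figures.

From L = NΦ_B/I, the flux per turn is Φ_B = LI/N.
Φ_B = (1.010×10^-2 H)(3.21 A)/911 = 3.559×10^-5 Wb.

Φ_B ≈ 35.6 μWb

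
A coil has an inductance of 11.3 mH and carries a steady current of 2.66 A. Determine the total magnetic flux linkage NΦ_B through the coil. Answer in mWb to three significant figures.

NΦ_B ≈ 30.1 mWb

From L = NΦ_B/I, the flux linkage is NΦ_B = LI.
NΦ_B = (1.130×10^-2 H)(2.66 A) = 3.006×10^-2 Wb.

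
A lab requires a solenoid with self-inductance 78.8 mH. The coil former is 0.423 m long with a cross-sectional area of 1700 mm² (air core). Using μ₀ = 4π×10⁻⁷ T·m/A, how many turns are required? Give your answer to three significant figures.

A = 1700 mm² = 1.700×10^-3 m².
From L = μ₀N²A/ℓ, N = √(Lℓ / (μ₀A)).
N = √[(7.880×10^-2)(0.423) / ((4π×10⁻⁷)×1.700×10^-3)] = √(1.560×10^7) ≈ 3950.1.

N ≈ 3950 turns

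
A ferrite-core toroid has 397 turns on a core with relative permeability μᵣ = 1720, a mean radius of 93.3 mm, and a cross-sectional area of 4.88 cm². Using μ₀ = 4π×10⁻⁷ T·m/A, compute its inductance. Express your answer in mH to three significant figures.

L ≈ 284 mH

For a thin toroid, L = μ₀μᵣN²A/(2πR).
L = (4π×10⁻⁷)(1720)(397)²(4.880×10^-4) / (2π×9.330×10^-2 m) = 0.2836 H.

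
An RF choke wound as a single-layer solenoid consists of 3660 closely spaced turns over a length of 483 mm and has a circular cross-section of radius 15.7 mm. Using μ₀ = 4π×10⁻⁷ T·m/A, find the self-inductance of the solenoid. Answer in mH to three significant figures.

L ≈ 27.0 mH

A = πr² = π(1.570×10^-2 m)² = 7.744×10^-4 m².
For a long solenoid, L = μ₀N²A/ℓ.
L = (4π×10⁻⁷)(3660)²(7.744×10^-4)/(0.483 m) = 2.699×10^-2 H.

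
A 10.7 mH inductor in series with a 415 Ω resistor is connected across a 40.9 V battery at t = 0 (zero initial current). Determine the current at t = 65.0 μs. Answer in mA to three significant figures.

τ = L/R = 1.070×10^-2/415 = 2.578×10^-5 s; final current I_∞ = ε/R = 40.9/415 = 9.855×10^-2 A.
I(t) = I_∞(1 − e^(−t/τ)) with t/τ = 2.521.
I = (9.855×10^-2)(1 − e^(−2.521)) = 9.063×10^-2 A.

I ≈ 90.6 mA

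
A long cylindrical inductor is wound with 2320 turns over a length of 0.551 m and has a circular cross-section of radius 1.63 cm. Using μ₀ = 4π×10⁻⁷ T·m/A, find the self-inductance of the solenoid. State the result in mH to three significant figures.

L ≈ 10.2 mH

A = πr² = π(1.630×10^-2 m)² = 8.347×10^-4 m².
For a long solenoid, L = μ₀N²A/ℓ.
L = (4π×10⁻⁷)(2320)²(8.347×10^-4)/(0.551 m) = 1.0246×10^-2 H.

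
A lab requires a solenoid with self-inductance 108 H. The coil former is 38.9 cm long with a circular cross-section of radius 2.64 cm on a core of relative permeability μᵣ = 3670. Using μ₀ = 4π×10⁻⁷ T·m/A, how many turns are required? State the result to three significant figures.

N ≈ 2040 turns

A = πr² = π(2.640×10^-2 m)² = 2.190×10^-3 m².
From L = μ₀μᵣN²A/ℓ, N = √(Lℓ / (μ₀μᵣA)).
N = √[(108)(0.389) / ((4π×10⁻⁷)(3670)×2.190×10^-3)] = √(4.160×10^6) ≈ 2039.7.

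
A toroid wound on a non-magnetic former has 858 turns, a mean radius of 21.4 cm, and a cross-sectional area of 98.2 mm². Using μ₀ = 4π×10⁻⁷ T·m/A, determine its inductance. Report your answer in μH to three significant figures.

For a thin toroid, L = μ₀N²A/(2πR).
L = (4π×10⁻⁷)(858)²(9.820×10^-5) / (2π×0.214 m) = 6.756×10^-5 H.

L ≈ 67.6 μH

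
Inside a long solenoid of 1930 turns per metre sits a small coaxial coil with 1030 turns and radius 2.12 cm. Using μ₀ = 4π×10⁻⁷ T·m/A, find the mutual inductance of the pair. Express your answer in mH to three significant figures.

M ≈ 3.53 mH

The outer solenoid produces a uniform field B₁ = μ₀n₁I₁ across the inner coil,
so the flux linkage is N₂Φ = N₂B₁A₂ = μ₀n₁N₂A₂·I₁, giving M = μ₀n₁N₂A₂.
A₂ = πr² = π(2.120×10^-2 m)² = 1.412×10^-3 m².
M = (4π×10⁻⁷)(1930)(1030)(1.412×10^-3) = 3.527×10^-3 H.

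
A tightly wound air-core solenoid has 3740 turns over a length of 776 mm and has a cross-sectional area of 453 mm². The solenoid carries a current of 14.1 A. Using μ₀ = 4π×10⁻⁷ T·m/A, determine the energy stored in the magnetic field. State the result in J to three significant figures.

U ≈ 1.02 J

A = 453 mm² = 4.530×10^-4 m².
L = μ₀N²A/ℓ = (4π×10⁻⁷)(3740)²(4.530×10^-4)/(0.776) = 1.026×10^-2 H.
U = ½LI² = ½(1.026×10^-2)(14.1)² = 1.02 J.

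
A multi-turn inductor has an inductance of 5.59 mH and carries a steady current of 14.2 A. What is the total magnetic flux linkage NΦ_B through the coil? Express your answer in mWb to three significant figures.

From L = NΦ_B/I, the flux linkage is NΦ_B = LI.
NΦ_B = (5.590×10^-3 H)(14.2 A) = 7.938×10^-2 Wb.

NΦ_B ≈ 79.4 mWb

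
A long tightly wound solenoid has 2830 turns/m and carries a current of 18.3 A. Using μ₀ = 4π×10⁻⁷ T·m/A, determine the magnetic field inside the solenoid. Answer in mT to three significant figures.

Inside a long solenoid, B = μ₀nI.
B = (4π×10⁻⁷)(2.830×10^3 m⁻¹)(18.3 A) = 6.508×10^-2 T.

B ≈ 65.1 mT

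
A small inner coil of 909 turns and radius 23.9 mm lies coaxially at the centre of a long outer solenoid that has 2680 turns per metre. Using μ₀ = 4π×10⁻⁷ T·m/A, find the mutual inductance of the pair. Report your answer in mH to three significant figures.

M ≈ 5.49 mH

The outer solenoid produces a uniform field B₁ = μ₀n₁I₁ across the inner coil,
so the flux linkage is N₂Φ = N₂B₁A₂ = μ₀n₁N₂A₂·I₁, giving M = μ₀n₁N₂A₂.
A₂ = πr² = π(2.390×10^-2 m)² = 1.7945×10^-3 m².
M = (4π×10⁻⁷)(2680)(909)(1.7945×10^-3) = 5.494×10^-3 H.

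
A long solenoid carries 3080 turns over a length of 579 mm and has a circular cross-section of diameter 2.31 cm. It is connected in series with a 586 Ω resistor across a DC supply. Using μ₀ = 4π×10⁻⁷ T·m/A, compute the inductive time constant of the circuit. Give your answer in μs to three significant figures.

τ ≈ 14.7 μs

A = π(d/2)² = π(1.155×10^-2 m)² = 4.191×10^-4 m².
L = μ₀N²A/ℓ = (4π×10⁻⁷)(3080)²(4.191×10^-4)/(0.579) = 8.629×10^-3 H.
τ = L/R = (8.629×10^-3)/(586) = 1.472×10^-5 s.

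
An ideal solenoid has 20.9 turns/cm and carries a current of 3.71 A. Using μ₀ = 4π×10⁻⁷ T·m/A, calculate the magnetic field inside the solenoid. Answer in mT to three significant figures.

B ≈ 9.74 mT

Inside a long solenoid, B = μ₀nI.
B = (4π×10⁻⁷)(2.090×10^3 m⁻¹)(3.71 A) = 9.744×10^-3 T.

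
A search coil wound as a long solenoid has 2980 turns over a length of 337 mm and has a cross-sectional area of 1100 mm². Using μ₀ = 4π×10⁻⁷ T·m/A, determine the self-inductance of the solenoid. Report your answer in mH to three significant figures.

A = 1100 mm² = 1.100×10^-3 m².
For a long solenoid, L = μ₀N²A/ℓ.
L = (4π×10⁻⁷)(2980)²(1.100×10^-3)/(0.337 m) = 3.643×10^-2 H.

L ≈ 36.4 mH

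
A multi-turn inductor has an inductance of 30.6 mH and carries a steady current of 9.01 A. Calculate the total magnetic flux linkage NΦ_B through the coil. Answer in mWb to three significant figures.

From L = NΦ_B/I, the flux linkage is NΦ_B = LI.
NΦ_B = (3.060×10^-2 H)(9.01 A) = 0.2757 Wb.

NΦ_B ≈ 276 mWb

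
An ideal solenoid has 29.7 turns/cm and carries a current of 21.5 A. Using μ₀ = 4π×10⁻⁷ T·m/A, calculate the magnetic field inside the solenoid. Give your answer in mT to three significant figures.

Inside a long solenoid, B = μ₀nI.
B = (4π×10⁻⁷)(2.970×10^3 m⁻¹)(21.5 A) = 8.024×10^-2 T.

B ≈ 80.2 mT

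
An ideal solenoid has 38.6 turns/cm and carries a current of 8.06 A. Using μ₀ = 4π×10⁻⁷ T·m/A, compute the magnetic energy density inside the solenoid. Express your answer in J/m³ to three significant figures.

u ≈ 608 J/m³

B = μ₀nI = (4π×10⁻⁷)(3.860×10^3)(8.06) = 3.910×10^-2 T.
u = B²/(2μ₀) = (3.910×10^-2)²/(2×4π×10⁻⁷) = 608.2 J/m³.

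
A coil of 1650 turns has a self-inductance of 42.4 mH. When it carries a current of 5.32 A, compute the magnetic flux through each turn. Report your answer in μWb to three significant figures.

From L = NΦ_B/I, the flux per turn is Φ_B = LI/N.
Φ_B = (4.240×10^-2 H)(5.32 A)/1650 = 1.367×10^-4 Wb.

Φ_B ≈ 137 μWb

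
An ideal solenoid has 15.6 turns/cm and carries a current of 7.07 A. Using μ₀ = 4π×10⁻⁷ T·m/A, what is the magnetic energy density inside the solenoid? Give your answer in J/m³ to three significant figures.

B = μ₀nI = (4π×10⁻⁷)(1.560×10^3)(7.07) = 1.386×10^-2 T.
u = B²/(2μ₀) = (1.386×10^-2)²/(2×4π×10⁻⁷) = 76.43 J/m³.

u ≈ 76.4 J/m³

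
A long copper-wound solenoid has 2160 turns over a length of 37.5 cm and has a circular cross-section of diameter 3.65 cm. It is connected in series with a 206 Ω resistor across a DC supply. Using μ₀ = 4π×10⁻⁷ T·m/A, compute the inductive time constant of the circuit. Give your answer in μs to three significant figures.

A = π(d/2)² = π(1.825×10^-2 m)² = 1.046×10^-3 m².
L = μ₀N²A/ℓ = (4π×10⁻⁷)(2160)²(1.046×10^-3)/(0.375) = 1.636×10^-2 H.
τ = L/R = (1.636×10^-2)/(206) = 7.941×10^-5 s.

τ ≈ 79.4 μs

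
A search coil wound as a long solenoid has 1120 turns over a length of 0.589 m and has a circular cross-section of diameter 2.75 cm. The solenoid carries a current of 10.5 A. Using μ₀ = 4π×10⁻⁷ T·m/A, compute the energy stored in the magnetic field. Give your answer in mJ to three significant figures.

U ≈ 87.6 mJ

A = π(d/2)² = π(1.375×10^-2 m)² = 5.940×10^-4 m².
L = μ₀N²A/ℓ = (4π×10⁻⁷)(1120)²(5.940×10^-4)/(0.589) = 1.590×10^-3 H.
U = ½LI² = ½(1.590×10^-3)(10.5)² = 8.763×10^-2 J.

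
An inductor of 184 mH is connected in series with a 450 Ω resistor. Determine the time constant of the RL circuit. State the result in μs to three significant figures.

τ ≈ 409 μs

τ = L/R = (0.184 H)/(450 Ω) = 4.089×10^-4 s.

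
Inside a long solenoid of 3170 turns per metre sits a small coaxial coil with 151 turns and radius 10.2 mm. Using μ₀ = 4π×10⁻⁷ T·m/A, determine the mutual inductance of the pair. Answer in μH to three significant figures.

M ≈ 197 μH

The outer solenoid produces a uniform field B₁ = μ₀n₁I₁ across the inner coil,
so the flux linkage is N₂Φ = N₂B₁A₂ = μ₀n₁N₂A₂·I₁, giving M = μ₀n₁N₂A₂.
A₂ = πr² = π(1.020×10^-2 m)² = 3.269×10^-4 m².
M = (4π×10⁻⁷)(3170)(151)(3.269×10^-4) = 1.966×10^-4 H.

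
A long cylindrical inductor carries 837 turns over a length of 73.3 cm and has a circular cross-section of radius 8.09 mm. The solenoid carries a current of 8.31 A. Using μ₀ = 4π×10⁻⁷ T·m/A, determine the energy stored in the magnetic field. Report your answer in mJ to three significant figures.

A = πr² = π(8.090×10^-3 m)² = 2.056×10^-4 m².
L = μ₀N²A/ℓ = (4π×10⁻⁷)(837)²(2.056×10^-4)/(0.733) = 2.469×10^-4 H.
U = ½LI² = ½(2.469×10^-4)(8.31)² = 8.527×10^-3 J.

U ≈ 8.53 mJ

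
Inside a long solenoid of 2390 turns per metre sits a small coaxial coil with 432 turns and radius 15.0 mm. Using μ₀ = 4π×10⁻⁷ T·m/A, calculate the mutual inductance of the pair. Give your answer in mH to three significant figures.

The outer solenoid produces a uniform field B₁ = μ₀n₁I₁ across the inner coil,
so the flux linkage is N₂Φ = N₂B₁A₂ = μ₀n₁N₂A₂·I₁, giving M = μ₀n₁N₂A₂.
A₂ = πr² = π(1.500×10^-2 m)² = 7.069×10^-4 m².
M = (4π×10⁻⁷)(2390)(432)(7.069×10^-4) = 9.171×10^-4 H.

M ≈ 0.917 mH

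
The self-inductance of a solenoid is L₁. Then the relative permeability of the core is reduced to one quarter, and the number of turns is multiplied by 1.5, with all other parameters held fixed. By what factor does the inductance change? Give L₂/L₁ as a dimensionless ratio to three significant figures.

For a solenoid, L ∝ μᵣN²A/ℓ.
L₂/L₁ = (0.25) × (1.5)^2 = 0.563.

L₂/L₁ = 0.563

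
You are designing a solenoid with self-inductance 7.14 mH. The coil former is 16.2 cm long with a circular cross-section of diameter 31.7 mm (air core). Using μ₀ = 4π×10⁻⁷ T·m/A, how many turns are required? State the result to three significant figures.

N ≈ 1080 turns

A = π(d/2)² = π(1.585×10^-2 m)² = 7.892×10^-4 m².
From L = μ₀N²A/ℓ, N = √(Lℓ / (μ₀A)).
N = √[(7.140×10^-3)(0.162) / ((4π×10⁻⁷)×7.892×10^-4)] = √(1.166×10^6) ≈ 1079.9.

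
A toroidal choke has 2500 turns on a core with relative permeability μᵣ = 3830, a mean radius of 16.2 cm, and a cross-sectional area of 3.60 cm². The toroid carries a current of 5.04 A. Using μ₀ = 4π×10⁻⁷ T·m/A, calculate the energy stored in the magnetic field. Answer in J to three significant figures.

L = μ₀μᵣN²A/(2πR) = (4π×10⁻⁷)(3830)(2500)²(3.600×10^-4)/(2π×0.162) = 10.64 H.
U = ½LI² = ½(10.64)(5.04)² = 135.1 J.

U ≈ 135 J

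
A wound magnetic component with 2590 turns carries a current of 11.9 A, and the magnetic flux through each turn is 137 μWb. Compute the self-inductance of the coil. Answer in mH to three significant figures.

Self-inductance is defined by L = NΦ_B/I (flux linkage over current).
L = (2590)(1.370×10^-4 Wb)/(11.9 A) = 2.982×10^-2 H.

L ≈ 29.8 mH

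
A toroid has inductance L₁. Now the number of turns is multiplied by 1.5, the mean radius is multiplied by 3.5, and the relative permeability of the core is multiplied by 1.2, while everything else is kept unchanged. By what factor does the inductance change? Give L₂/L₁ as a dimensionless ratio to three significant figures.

For a toroid, L ∝ μᵣN²A/R.
L₂/L₁ = (1.5)^2 × (3.5)^-1 × (1.2) = 0.771.

L₂/L₁ = 0.771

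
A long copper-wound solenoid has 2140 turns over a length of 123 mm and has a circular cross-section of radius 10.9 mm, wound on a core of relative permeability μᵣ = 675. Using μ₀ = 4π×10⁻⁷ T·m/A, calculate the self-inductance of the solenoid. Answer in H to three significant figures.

A = πr² = π(1.090×10^-2 m)² = 3.733×10^-4 m².
For a long solenoid, L = μ₀μᵣN²A/ℓ.
L = (4π×10⁻⁷)(675)(2140)²(3.733×10^-4)/(0.123 m) = 11.79 H.

L ≈ 11.8 H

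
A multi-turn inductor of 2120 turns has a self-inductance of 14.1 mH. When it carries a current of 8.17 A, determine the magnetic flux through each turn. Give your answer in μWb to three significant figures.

From L = NΦ_B/I, the flux per turn is Φ_B = LI/N.
Φ_B = (1.410×10^-2 H)(8.17 A)/2120 = 5.434×10^-5 Wb.

Φ_B ≈ 54.3 μWb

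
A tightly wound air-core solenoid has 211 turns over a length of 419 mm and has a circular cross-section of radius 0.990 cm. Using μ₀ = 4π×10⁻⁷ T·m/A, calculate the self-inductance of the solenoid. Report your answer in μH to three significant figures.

A = πr² = π(9.900×10^-3 m)² = 3.079×10^-4 m².
For a long solenoid, L = μ₀N²A/ℓ.
L = (4π×10⁻⁷)(211)²(3.079×10^-4)/(0.419 m) = 4.111×10^-5 H.

L ≈ 41.1 μH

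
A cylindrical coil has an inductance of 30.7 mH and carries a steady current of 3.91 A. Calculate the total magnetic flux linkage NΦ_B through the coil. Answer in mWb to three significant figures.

NΦ_B ≈ 120 mWb

From L = NΦ_B/I, the flux linkage is NΦ_B = LI.
NΦ_B = (3.070×10^-2 H)(3.91 A) = 0.12 Wb.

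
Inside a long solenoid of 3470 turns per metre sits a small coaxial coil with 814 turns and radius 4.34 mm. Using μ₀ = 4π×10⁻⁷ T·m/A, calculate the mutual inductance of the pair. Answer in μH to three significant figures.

The outer solenoid produces a uniform field B₁ = μ₀n₁I₁ across the inner coil,
so the flux linkage is N₂Φ = N₂B₁A₂ = μ₀n₁N₂A₂·I₁, giving M = μ₀n₁N₂A₂.
A₂ = πr² = π(4.340×10^-3 m)² = 5.917×10^-5 m².
M = (4π×10⁻⁷)(3470)(814)(5.917×10^-5) = 2.100×10^-4 H.

M ≈ 210 μH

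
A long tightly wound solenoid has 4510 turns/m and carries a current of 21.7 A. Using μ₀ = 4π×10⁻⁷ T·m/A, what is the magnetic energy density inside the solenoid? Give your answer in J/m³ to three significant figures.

u ≈ 6020 J/m³

B = μ₀nI = (4π×10⁻⁷)(4.510×10^3)(21.7) = 0.123 T.
u = B²/(2μ₀) = (0.123)²/(2×4π×10⁻⁷) = 6.018×10^3 J/m³.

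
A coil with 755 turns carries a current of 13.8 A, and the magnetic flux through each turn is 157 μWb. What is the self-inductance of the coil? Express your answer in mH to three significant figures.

Self-inductance is defined by L = NΦ_B/I (flux linkage over current).
L = (755)(1.570×10^-4 Wb)/(13.8 A) = 8.589×10^-3 H.

L ≈ 8.59 mH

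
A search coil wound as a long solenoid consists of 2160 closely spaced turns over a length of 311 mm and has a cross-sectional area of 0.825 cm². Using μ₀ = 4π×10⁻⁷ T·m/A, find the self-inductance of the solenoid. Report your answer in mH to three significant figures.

L ≈ 1.56 mH

A = 0.825 cm² = 8.250×10^-5 m².
For a long solenoid, L = μ₀N²A/ℓ.
L = (4π×10⁻⁷)(2160)²(8.250×10^-5)/(0.311 m) = 1.555×10^-3 H.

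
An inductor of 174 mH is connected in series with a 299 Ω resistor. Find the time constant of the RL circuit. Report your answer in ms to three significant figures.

τ = L/R = (0.174 H)/(299 Ω) = 5.819×10^-4 s.

τ ≈ 0.582 ms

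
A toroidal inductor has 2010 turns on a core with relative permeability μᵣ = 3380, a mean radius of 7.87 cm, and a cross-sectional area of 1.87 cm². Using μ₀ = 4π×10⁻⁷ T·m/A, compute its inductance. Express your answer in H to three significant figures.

For a thin toroid, L = μ₀μᵣN²A/(2πR).
L = (4π×10⁻⁷)(3380)(2010)²(1.870×10^-4) / (2π×7.870×10^-2 m) = 6.489 H.

L ≈ 6.49 H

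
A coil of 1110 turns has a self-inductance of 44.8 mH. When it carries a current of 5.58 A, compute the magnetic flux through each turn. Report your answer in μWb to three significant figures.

From L = NΦ_B/I, the flux per turn is Φ_B = LI/N.
Φ_B = (4.480×10^-2 H)(5.58 A)/1110 = 2.252×10^-4 Wb.

Φ_B ≈ 225 μWb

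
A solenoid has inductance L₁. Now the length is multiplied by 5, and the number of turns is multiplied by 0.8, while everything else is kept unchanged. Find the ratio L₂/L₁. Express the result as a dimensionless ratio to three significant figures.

L₂/L₁ = 0.128

For a solenoid, L ∝ μᵣN²A/ℓ.
L₂/L₁ = (5)^-1 × (0.8)^2 = 0.128.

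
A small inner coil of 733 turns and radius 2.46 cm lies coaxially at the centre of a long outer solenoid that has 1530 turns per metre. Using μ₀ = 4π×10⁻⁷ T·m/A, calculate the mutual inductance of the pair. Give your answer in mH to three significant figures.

M ≈ 2.68 mH

The outer solenoid produces a uniform field B₁ = μ₀n₁I₁ across the inner coil,
so the flux linkage is N₂Φ = N₂B₁A₂ = μ₀n₁N₂A₂·I₁, giving M = μ₀n₁N₂A₂.
A₂ = πr² = π(2.460×10^-2 m)² = 1.901×10^-3 m².
M = (4π×10⁻⁷)(1530)(733)(1.901×10^-3) = 2.679×10^-3 H.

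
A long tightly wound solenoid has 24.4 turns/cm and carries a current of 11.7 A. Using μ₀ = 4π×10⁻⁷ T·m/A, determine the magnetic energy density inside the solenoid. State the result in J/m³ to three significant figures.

u ≈ 512 J/m³

B = μ₀nI = (4π×10⁻⁷)(2.440×10^3)(11.7) = 3.587×10^-2 T.
u = B²/(2μ₀) = (3.587×10^-2)²/(2×4π×10⁻⁷) = 512.1 J/m³.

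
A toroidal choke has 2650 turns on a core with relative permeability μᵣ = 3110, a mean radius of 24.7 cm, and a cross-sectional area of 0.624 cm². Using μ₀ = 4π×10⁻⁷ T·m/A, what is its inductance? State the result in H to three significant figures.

For a thin toroid, L = μ₀μᵣN²A/(2πR).
L = (4π×10⁻⁷)(3110)(2650)²(6.240×10^-5) / (2π×0.247 m) = 1.103 H.

L ≈ 1.10 H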